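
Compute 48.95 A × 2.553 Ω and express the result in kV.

0.12496935 kV

48.95 × 2.553 = 124.96935 V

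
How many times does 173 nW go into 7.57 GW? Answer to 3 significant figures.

43800000000000000

(7.57 × 10^9) / (173 × 10^-9) = 0.04376 × 10^18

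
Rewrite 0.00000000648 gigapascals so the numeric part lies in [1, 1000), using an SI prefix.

= 6.48 pascals; mantissa already in [1, 1000).

6.48 pascals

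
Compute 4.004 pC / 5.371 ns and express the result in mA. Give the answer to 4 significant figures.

0.7455 mA

(4.004 × 10⁻¹²) / (5.371 × 10⁻⁹) = 0.745485 × 10⁻³ A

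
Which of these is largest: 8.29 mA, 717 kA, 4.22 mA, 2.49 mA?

717 kA

8.29 mA = 0.00829 A
717 kA = 717000 A
4.22 mA = 0.00422 A
2.49 mA = 0.00249 A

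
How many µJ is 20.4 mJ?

milli = 10^-3, micro = 10^-6; factor is 10^3.
20.4 × 10^3 = 20400

20400 µJ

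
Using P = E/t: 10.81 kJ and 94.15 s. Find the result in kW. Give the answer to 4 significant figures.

0.1148 kW

(10.81 × 10³) / (94.15) = 0.114817 × 10³ W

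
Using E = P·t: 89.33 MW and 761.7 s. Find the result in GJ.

89.33 × 10⁶ × 761.7 = 68042.661 × 10⁶ J

68.042661 GJ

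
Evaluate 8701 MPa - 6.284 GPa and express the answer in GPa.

2.417 GPa

In GPa:
  8701 MPa = 8701 × 10⁻³ GPa = 8.701
  6.284 GPa → 6.284
Difference: 8.701 - 6.284 = 2.417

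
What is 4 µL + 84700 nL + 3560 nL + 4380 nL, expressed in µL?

In µL:
  4 µL → 4
  84700 nL = 84700 × 10⁻³ µL = 84.7
  3560 nL = 3560 × 10⁻³ µL = 3.56
  4380 nL = 4380 × 10⁻³ µL = 4.38
Sum: 4 + 84.7 + 3.56 + 4.38 = 96.64

96.64 µL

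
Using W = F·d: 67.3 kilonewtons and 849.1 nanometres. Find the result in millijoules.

57.14443 millijoules

67.3e3 × 849.1e-9 = 57144.43e-6 J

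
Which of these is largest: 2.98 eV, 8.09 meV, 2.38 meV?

2.98 eV

2.98 eV = 2.98 eV
8.09 meV = 0.00809 eV
2.38 meV = 0.00238 eV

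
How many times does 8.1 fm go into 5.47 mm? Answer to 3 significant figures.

(5.47e-3) / (8.1e-15) = 0.6753e12

675000000000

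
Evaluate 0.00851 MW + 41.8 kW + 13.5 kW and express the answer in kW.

63.81 kW

In kW:
  0.00851 MW = 0.00851 × 10³ kW = 8.51
  41.8 kW → 41.8
  13.5 kW → 13.5
Sum: 8.51 + 41.8 + 13.5 = 63.81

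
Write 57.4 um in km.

micro = 10⁻⁶, kilo = 10³; factor is 10⁻⁹.
57.4 × 10⁻⁹ = 0.0000000574

0.0000000574 km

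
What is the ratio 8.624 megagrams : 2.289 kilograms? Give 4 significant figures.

(8.624 × 10⁶) / (2.289 × 10³) = 3.7676 × 10³

3768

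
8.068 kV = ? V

8068 V

kilo = 10^3, (no prefix) = 10^0; factor is 10^3.
8.068 × 10^3 = 8068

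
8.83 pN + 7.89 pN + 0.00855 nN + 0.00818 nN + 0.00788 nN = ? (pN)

41.33 pN

In pN:
  8.83 pN → 8.83
  7.89 pN → 7.89
  0.00855 nN = 0.00855 × 10³ pN = 8.55
  0.00818 nN = 0.00818 × 10³ pN = 8.18
  0.00788 nN = 0.00788 × 10³ pN = 7.88
Sum: 8.83 + 7.89 + 8.55 + 8.18 + 7.88 = 41.33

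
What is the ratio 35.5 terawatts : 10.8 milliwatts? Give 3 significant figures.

3290000000000000

(35.5 × 10^12) / (10.8 × 10^-3) = 3.287 × 10^15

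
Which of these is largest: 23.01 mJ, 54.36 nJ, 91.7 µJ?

23.01 mJ

23.01 mJ = 0.02301 J
54.36 nJ = 0.00000005436 J
91.7 µJ = 0.0000917 J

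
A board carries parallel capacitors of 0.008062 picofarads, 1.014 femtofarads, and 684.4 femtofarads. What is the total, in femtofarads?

In femtofarads:
  0.008062 picofarads = 0.008062e3 femtofarads = 8.062
  1.014 femtofarads → 1.014
  684.4 femtofarads → 684.4
Sum: 8.062 + 1.014 + 684.4 = 693.476

693.476 femtofarads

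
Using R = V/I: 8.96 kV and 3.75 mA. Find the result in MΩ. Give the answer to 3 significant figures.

(8.96 × 10^3) / (3.75 × 10^-3) = 2.3893 × 10^6 Ω

2.39 MΩ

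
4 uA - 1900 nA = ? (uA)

In uA:
  4 uA → 4
  1900 nA = 1900e-3 uA = 1.9
Difference: 4 - 1.9 = 2.1

2.1 uA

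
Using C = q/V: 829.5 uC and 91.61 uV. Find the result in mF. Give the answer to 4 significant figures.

9055 mF

(829.5e-6) / (91.61e-6) = 9.05469 F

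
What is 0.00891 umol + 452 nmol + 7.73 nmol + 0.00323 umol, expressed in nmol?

In nmol:
  0.00891 umol = 0.00891 × 10³ nmol = 8.91
  452 nmol → 452
  7.73 nmol → 7.73
  0.00323 umol = 0.00323 × 10³ nmol = 3.23
Sum: 8.91 + 452 + 7.73 + 3.23 = 471.87

471.87 nmol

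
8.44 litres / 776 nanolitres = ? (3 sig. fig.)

(8.44) / (776 × 10^-9) = 0.01088 × 10^9

10900000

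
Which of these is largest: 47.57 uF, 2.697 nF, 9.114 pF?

47.57 uF = 0.00004757 F
2.697 nF = 0.000000002697 F
9.114 pF = 0.000000000009114 F

47.57 uF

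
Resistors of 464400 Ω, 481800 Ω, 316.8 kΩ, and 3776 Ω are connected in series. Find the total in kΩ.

In kΩ:
  464400 Ω = 464400 × 10^-3 kΩ = 464.4
  481800 Ω = 481800 × 10^-3 kΩ = 481.8
  316.8 kΩ → 316.8
  3776 Ω = 3776 × 10^-3 kΩ = 3.776
Sum: 464.4 + 481.8 + 316.8 + 3.776 = 1266.776

1266.776 kΩ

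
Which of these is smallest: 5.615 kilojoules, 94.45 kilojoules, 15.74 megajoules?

5.615 kilojoules = 5615 joules
94.45 kilojoules = 94450 joules
15.74 megajoules = 15740000 joules

5.615 kilojoules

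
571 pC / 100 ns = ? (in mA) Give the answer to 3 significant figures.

(571e-12) / (100e-9) = 5.71e-3 A

5.71 mA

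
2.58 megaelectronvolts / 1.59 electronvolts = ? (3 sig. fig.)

1620000

(2.58e6) / (1.59) = 1.623e6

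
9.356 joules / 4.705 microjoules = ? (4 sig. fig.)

1989000

(9.356) / (4.705 × 10^-6) = 1.9885 × 10^6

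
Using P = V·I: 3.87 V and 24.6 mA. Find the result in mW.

95.202 mW

3.87 × 24.6e-3 = 95.202e-3 W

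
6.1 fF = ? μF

femto = 10⁻¹⁵, micro = 10⁻⁶; factor is 10⁻⁹.
6.1 × 10⁻⁹ = 0.0000000061

0.0000000061 μF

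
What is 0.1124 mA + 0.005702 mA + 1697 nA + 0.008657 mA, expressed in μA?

In μA:
  0.1124 mA = 0.1124 × 10^3 μA = 112.4
  0.005702 mA = 0.005702 × 10^3 μA = 5.702
  1697 nA = 1697 × 10^-3 μA = 1.697
  0.008657 mA = 0.008657 × 10^3 μA = 8.657
Sum: 112.4 + 5.702 + 1.697 + 8.657 = 128.456

128.456 μA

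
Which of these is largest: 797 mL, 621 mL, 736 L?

797 mL = 0.797 L
621 mL = 0.621 L
736 L = 736 L

736 L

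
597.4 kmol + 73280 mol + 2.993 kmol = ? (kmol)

In kmol:
  597.4 kmol → 597.4
  73280 mol = 73280 × 10⁻³ kmol = 73.28
  2.993 kmol → 2.993
Sum: 597.4 + 73.28 + 2.993 = 673.673

673.673 kmol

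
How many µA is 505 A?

(no prefix) = 1e0, micro = 1e-6; factor is 1e6.
505 × 1e6 = 505000000

505000000 µA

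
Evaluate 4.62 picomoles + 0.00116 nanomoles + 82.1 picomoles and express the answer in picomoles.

87.88 picomoles

In picomoles:
  4.62 picomoles → 4.62
  0.00116 nanomoles = 0.00116 × 10^3 picomoles = 1.16
  82.1 picomoles → 82.1
Sum: 4.62 + 1.16 + 82.1 = 87.88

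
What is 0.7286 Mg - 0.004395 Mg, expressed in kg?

In kg:
  0.7286 Mg = 0.7286 × 10³ kg = 728.6
  0.004395 Mg = 0.004395 × 10³ kg = 4.395
Difference: 728.6 - 4.395 = 724.205

724.205 kg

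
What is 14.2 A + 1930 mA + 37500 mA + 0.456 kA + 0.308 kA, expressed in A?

In A:
  14.2 A → 14.2
  1930 mA = 1930 × 10^-3 A = 1.93
  37500 mA = 37500 × 10^-3 A = 37.5
  0.456 kA = 0.456 × 10^3 A = 456
  0.308 kA = 0.308 × 10^3 A = 308
Sum: 14.2 + 1.93 + 37.5 + 456 + 308 = 817.63

817.63 A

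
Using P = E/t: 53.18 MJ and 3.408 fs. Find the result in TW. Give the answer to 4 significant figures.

(53.18 × 10⁶) / (3.408 × 10⁻¹⁵) = 15.6045 × 10²¹ W

15600000000 TW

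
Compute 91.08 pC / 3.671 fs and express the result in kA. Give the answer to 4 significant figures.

(91.08 × 10⁻¹²) / (3.671 × 10⁻¹⁵) = 24.8107 × 10³ A

24.81 kA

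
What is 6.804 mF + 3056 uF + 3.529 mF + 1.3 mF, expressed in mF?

In mF:
  6.804 mF → 6.804
  3056 uF = 3056e-3 mF = 3.056
  3.529 mF → 3.529
  1.3 mF → 1.3
Sum: 6.804 + 3.056 + 3.529 + 1.3 = 14.689

14.689 mF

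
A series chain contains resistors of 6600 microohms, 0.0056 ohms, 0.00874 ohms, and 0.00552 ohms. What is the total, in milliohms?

26.46 milliohms

In milliohms:
  6600 microohms = 6600 × 10^-3 milliohms = 6.6
  0.0056 ohms = 0.0056 × 10^3 milliohms = 5.6
  0.00874 ohms = 0.00874 × 10^3 milliohms = 8.74
  0.00552 ohms = 0.00552 × 10^3 milliohms = 5.52
Sum: 6.6 + 5.6 + 8.74 + 5.52 = 26.46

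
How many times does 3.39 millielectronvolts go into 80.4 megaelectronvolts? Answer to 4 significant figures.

(80.4 × 10⁶) / (3.39 × 10⁻³) = 23.717 × 10⁹

23720000000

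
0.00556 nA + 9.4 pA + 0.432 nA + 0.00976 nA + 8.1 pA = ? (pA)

464.82 pA

In pA:
  0.00556 nA = 0.00556 × 10^3 pA = 5.56
  9.4 pA → 9.4
  0.432 nA = 0.432 × 10^3 pA = 432
  0.00976 nA = 0.00976 × 10^3 pA = 9.76
  8.1 pA → 8.1
Sum: 5.56 + 9.4 + 432 + 9.76 + 8.1 = 464.82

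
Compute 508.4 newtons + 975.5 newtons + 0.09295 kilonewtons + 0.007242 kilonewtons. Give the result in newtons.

1584.092 newtons

In newtons:
  508.4 newtons → 508.4
  975.5 newtons → 975.5
  0.09295 kilonewtons = 0.09295e3 newtons = 92.95
  0.007242 kilonewtons = 0.007242e3 newtons = 7.242
Sum: 508.4 + 975.5 + 92.95 + 7.242 = 1584.092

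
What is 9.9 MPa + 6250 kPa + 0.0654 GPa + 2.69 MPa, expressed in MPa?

In MPa:
  9.9 MPa → 9.9
  6250 kPa = 6250 × 10^-3 MPa = 6.25
  0.0654 GPa = 0.0654 × 10^3 MPa = 65.4
  2.69 MPa → 2.69
Sum: 9.9 + 6.25 + 65.4 + 2.69 = 84.24

84.24 MPa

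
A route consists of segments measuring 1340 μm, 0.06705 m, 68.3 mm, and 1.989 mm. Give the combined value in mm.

In mm:
  1340 μm = 1340 × 10⁻³ mm = 1.34
  0.06705 m = 0.06705 × 10³ mm = 67.05
  68.3 mm → 68.3
  1.989 mm → 1.989
Sum: 1.34 + 67.05 + 68.3 + 1.989 = 138.679

138.679 mm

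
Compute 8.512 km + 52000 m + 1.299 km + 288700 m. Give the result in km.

350.511 km

In km:
  8.512 km → 8.512
  52000 m = 52000 × 10⁻³ km = 52
  1.299 km → 1.299
  288700 m = 288700 × 10⁻³ km = 288.7
Sum: 8.512 + 52 + 1.299 + 288.7 = 350.511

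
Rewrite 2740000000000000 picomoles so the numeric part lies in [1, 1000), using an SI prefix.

2.74 kilomoles

= 2.74e3 moles; 1e3 is kilo.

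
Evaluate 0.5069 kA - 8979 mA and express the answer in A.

497.921 A

In A:
  0.5069 kA = 0.5069e3 A = 506.9
  8979 mA = 8979e-3 A = 8.979
Difference: 506.9 - 8.979 = 497.921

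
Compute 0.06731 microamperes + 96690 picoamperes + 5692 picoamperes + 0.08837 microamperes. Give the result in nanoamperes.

258.062 nanoamperes

In nanoamperes:
  0.06731 microamperes = 0.06731 × 10³ nanoamperes = 67.31
  96690 picoamperes = 96690 × 10⁻³ nanoamperes = 96.69
  5692 picoamperes = 5692 × 10⁻³ nanoamperes = 5.692
  0.08837 microamperes = 0.08837 × 10³ nanoamperes = 88.37
Sum: 67.31 + 96.69 + 5.692 + 88.37 = 258.062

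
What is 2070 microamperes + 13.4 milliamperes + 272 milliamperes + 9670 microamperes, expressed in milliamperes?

297.14 milliamperes

In milliamperes:
  2070 microamperes = 2070 × 10⁻³ milliamperes = 2.07
  13.4 milliamperes → 13.4
  272 milliamperes → 272
  9670 microamperes = 9670 × 10⁻³ milliamperes = 9.67
Sum: 2.07 + 13.4 + 272 + 9.67 = 297.14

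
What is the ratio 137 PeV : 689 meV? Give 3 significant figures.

199000000000000000

(137 × 10¹⁵) / (689 × 10⁻³) = 0.1988 × 10¹⁸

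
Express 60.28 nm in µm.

0.06028 µm

nano = 10⁻⁹, micro = 10⁻⁶; factor is 10⁻³.
60.28 × 10⁻³ = 0.06028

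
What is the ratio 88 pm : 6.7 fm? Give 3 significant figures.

(88 × 10⁻¹²) / (6.7 × 10⁻¹⁵) = 13.13 × 10³

13100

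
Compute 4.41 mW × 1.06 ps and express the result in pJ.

4.41 × 10⁻³ × 1.06 × 10⁻¹² = 4.6746 × 10⁻¹⁵ J

0.0046746 pJ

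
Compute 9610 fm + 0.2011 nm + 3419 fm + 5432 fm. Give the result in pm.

219.561 pm

In pm:
  9610 fm = 9610 × 10^-3 pm = 9.61
  0.2011 nm = 0.2011 × 10^3 pm = 201.1
  3419 fm = 3419 × 10^-3 pm = 3.419
  5432 fm = 5432 × 10^-3 pm = 5.432
Sum: 9.61 + 201.1 + 3.419 + 5.432 = 219.561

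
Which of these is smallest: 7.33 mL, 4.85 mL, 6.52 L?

7.33 mL = 0.00733 L
4.85 mL = 0.00485 L
6.52 L = 6.52 L

4.85 mL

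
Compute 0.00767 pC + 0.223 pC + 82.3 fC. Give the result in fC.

In fC:
  0.00767 pC = 0.00767 × 10³ fC = 7.67
  0.223 pC = 0.223 × 10³ fC = 223
  82.3 fC → 82.3
Sum: 7.67 + 223 + 82.3 = 312.97

312.97 fC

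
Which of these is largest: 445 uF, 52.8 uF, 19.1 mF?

19.1 mF

445 uF = 0.000445 F
52.8 uF = 0.0000528 F
19.1 mF = 0.0191 F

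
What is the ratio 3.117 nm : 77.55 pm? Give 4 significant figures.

(3.117e-9) / (77.55e-12) = 0.040193e3

40.19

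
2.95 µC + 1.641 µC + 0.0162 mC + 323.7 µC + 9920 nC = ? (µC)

354.411 µC

In µC:
  2.95 µC → 2.95
  1.641 µC → 1.641
  0.0162 mC = 0.0162 × 10³ µC = 16.2
  323.7 µC → 323.7
  9920 nC = 9920 × 10⁻³ µC = 9.92
Sum: 2.95 + 1.641 + 16.2 + 323.7 + 9.92 = 354.411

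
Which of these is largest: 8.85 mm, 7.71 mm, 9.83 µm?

8.85 mm = 0.00885 m
7.71 mm = 0.00771 m
9.83 µm = 0.00000983 m

8.85 mm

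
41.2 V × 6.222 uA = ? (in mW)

0.2563464 mW

41.2 × 6.222 × 10^-6 = 256.3464 × 10^-6 W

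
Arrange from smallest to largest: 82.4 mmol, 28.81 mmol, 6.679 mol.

28.81 mmol < 82.4 mmol < 6.679 mol

82.4 mmol = 0.0824 mol
28.81 mmol = 0.02881 mol
6.679 mol = 6.679 mol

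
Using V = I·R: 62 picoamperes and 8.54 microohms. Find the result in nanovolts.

62 × 10^-12 × 8.54 × 10^-6 = 529.48 × 10^-18 V

0.00000052948 nanovolts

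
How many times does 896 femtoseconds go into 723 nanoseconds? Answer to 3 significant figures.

807000

(723 × 10⁻⁹) / (896 × 10⁻¹⁵) = 0.8069 × 10⁶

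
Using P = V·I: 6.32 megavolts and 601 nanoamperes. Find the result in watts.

3.79832 watts

6.32 × 10^6 × 601 × 10^-9 = 3798.32 × 10^-3 W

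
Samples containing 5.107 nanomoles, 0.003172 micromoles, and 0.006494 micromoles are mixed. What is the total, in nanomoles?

14.773 nanomoles

In nanomoles:
  5.107 nanomoles → 5.107
  0.003172 micromoles = 0.003172 × 10³ nanomoles = 3.172
  0.006494 micromoles = 0.006494 × 10³ nanomoles = 6.494
Sum: 5.107 + 3.172 + 6.494 = 14.773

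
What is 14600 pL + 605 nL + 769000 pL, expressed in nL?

1388.6 nL

In nL:
  14600 pL = 14600 × 10⁻³ nL = 14.6
  605 nL → 605
  769000 pL = 769000 × 10⁻³ nL = 769
Sum: 14.6 + 605 + 769 = 1388.6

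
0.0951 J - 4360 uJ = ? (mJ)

90.74 mJ

In mJ:
  0.0951 J = 0.0951e3 mJ = 95.1
  4360 uJ = 4360e-3 mJ = 4.36
Difference: 95.1 - 4.36 = 90.74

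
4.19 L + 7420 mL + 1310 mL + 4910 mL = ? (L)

17.83 L

In L:
  4.19 L → 4.19
  7420 mL = 7420 × 10^-3 L = 7.42
  1310 mL = 1310 × 10^-3 L = 1.31
  4910 mL = 4910 × 10^-3 L = 4.91
Sum: 4.19 + 7.42 + 1.31 + 4.91 = 17.83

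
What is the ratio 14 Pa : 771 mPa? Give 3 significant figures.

(14) / (771 × 10^-3) = 0.01816 × 10^3

18.2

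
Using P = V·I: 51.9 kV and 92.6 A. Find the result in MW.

4.80594 MW

51.9e3 × 92.6 = 4805.94e3 W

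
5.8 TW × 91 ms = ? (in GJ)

527.8 GJ

5.8 × 10^12 × 91 × 10^-3 = 527.8 × 10^9 J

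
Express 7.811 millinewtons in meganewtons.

0.000000007811 meganewtons

milli = 10⁻³, mega = 10⁶; factor is 10⁻⁹.
7.811 × 10⁻⁹ = 0.000000007811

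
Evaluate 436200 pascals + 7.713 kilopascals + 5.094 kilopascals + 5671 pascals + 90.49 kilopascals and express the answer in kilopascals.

545.168 kilopascals

In kilopascals:
  436200 pascals = 436200 × 10^-3 kilopascals = 436.2
  7.713 kilopascals → 7.713
  5.094 kilopascals → 5.094
  5671 pascals = 5671 × 10^-3 kilopascals = 5.671
  90.49 kilopascals → 90.49
Sum: 436.2 + 7.713 + 5.094 + 5.671 + 90.49 = 545.168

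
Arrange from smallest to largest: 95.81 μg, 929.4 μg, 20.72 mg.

95.81 μg < 929.4 μg < 20.72 mg

95.81 μg = 0.00009581 g
929.4 μg = 0.0009294 g
20.72 mg = 0.02072 g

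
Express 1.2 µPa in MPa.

0.0000000000012 MPa

micro = 10^-6, mega = 10^6; factor is 10^-12.
1.2 × 10^-12 = 0.0000000000012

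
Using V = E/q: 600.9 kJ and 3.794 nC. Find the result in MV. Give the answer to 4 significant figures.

158400000 MV

(600.9 × 10^3) / (3.794 × 10^-9) = 158.382 × 10^12 V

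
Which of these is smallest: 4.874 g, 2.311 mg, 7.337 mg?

2.311 mg

4.874 g = 4.874 g
2.311 mg = 0.002311 g
7.337 mg = 0.007337 g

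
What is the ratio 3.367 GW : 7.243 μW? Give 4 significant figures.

(3.367 × 10⁹) / (7.243 × 10⁻⁶) = 0.46486 × 10¹⁵

464900000000000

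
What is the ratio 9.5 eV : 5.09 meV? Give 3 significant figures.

1870

(9.5) / (5.09 × 10^-3) = 1.866 × 10^3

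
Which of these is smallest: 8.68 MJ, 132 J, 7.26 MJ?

132 J

8.68 MJ = 8680000 J
132 J = 132 J
7.26 MJ = 7260000 J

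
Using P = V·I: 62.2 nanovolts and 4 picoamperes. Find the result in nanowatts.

0.0000000002488 nanowatts

62.2 × 10^-9 × 4 × 10^-12 = 248.8 × 10^-21 W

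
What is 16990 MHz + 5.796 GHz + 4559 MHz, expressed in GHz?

27.345 GHz

In GHz:
  16990 MHz = 16990e-3 GHz = 16.99
  5.796 GHz → 5.796
  4559 MHz = 4559e-3 GHz = 4.559
Sum: 16.99 + 5.796 + 4.559 = 27.345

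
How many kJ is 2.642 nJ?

0.000000000002642 kJ

nano = 10^-9, kilo = 10^3; factor is 10^-12.
2.642 × 10^-12 = 0.000000000002642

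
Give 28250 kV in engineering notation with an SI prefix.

28.25 MV

= 28.25 × 10⁶ V; 10⁶ is mega.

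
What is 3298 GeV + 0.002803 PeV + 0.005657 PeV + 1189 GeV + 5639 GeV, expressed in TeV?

18.586 TeV

In TeV:
  3298 GeV = 3298 × 10^-3 TeV = 3.298
  0.002803 PeV = 0.002803 × 10^3 TeV = 2.803
  0.005657 PeV = 0.005657 × 10^3 TeV = 5.657
  1189 GeV = 1189 × 10^-3 TeV = 1.189
  5639 GeV = 5639 × 10^-3 TeV = 5.639
Sum: 3.298 + 2.803 + 5.657 + 1.189 + 5.639 = 18.586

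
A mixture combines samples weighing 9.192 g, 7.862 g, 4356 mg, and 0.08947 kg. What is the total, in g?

110.88 g

In g:
  9.192 g → 9.192
  7.862 g → 7.862
  4356 mg = 4356 × 10^-3 g = 4.356
  0.08947 kg = 0.08947 × 10^3 g = 89.47
Sum: 9.192 + 7.862 + 4.356 + 89.47 = 110.88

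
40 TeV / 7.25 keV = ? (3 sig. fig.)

5520000000

(40e12) / (7.25e3) = 5.517e9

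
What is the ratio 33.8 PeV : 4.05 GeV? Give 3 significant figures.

(33.8 × 10^15) / (4.05 × 10^9) = 8.346 × 10^6

8350000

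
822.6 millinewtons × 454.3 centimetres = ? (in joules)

822.6 × 10^-3 × 454.3 × 10^-2 = 373707.18 × 10^-5 J

3.7370718 joules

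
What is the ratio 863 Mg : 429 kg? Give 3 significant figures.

(863 × 10^6) / (429 × 10^3) = 2.012 × 10^3

2010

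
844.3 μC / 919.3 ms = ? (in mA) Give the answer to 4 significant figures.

0.9184 mA

(844.3 × 10^-6) / (919.3 × 10^-3) = 0.918416 × 10^-3 A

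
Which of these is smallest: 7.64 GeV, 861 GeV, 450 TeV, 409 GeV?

7.64 GeV

7.64 GeV = 7640000000 eV
861 GeV = 861000000000 eV
450 TeV = 450000000000000 eV
409 GeV = 409000000000 eV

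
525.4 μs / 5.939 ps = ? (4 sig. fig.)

(525.4 × 10^-6) / (5.939 × 10^-12) = 88.466 × 10^6

88470000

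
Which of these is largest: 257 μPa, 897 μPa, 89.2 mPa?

89.2 mPa

257 μPa = 0.000257 Pa
897 μPa = 0.000897 Pa
89.2 mPa = 0.0892 Pa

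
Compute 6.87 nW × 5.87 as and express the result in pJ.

6.87 × 10⁻⁹ × 5.87 × 10⁻¹⁸ = 40.3269 × 10⁻²⁷ J

0.0000000000000403269 pJ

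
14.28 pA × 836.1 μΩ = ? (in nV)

14.28 × 10^-12 × 836.1 × 10^-6 = 11939.508 × 10^-18 V

0.000011939508 nV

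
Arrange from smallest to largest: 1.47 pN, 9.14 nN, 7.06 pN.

1.47 pN < 7.06 pN < 9.14 nN

1.47 pN = 0.00000000000147 N
9.14 nN = 0.00000000914 N
7.06 pN = 0.00000000000706 N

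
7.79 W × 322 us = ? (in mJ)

2.50838 mJ

7.79 × 322 × 10^-6 = 2508.38 × 10^-6 J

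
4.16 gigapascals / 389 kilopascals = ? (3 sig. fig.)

(4.16 × 10⁹) / (389 × 10³) = 0.01069 × 10⁶

10700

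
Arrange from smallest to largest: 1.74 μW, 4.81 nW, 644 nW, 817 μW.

1.74 μW = 0.00000174 W
4.81 nW = 0.00000000481 W
644 nW = 0.000000644 W
817 μW = 0.000817 W

4.81 nW < 644 nW < 1.74 μW < 817 μW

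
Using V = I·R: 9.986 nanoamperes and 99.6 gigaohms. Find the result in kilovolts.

9.986e-9 × 99.6e9 = 994.6056 V

0.9946056 kilovolts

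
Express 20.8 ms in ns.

milli = 10⁻³, nano = 10⁻⁹; factor is 10⁶.
20.8 × 10⁶ = 20800000

20800000 ns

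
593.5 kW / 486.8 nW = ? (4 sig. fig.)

(593.5 × 10³) / (486.8 × 10⁻⁹) = 1.2192 × 10¹²

1219000000000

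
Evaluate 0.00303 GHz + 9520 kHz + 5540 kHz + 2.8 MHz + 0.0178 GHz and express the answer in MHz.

38.69 MHz

In MHz:
  0.00303 GHz = 0.00303 × 10³ MHz = 3.03
  9520 kHz = 9520 × 10⁻³ MHz = 9.52
  5540 kHz = 5540 × 10⁻³ MHz = 5.54
  2.8 MHz → 2.8
  0.0178 GHz = 0.0178 × 10³ MHz = 17.8
Sum: 3.03 + 9.52 + 5.54 + 2.8 + 17.8 = 38.69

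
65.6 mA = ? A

milli = 1e-3, (no prefix) = 1e0; factor is 1e-3.
65.6 × 1e-3 = 0.0656

0.0656 A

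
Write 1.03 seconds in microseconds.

(no prefix) = 10^0, micro = 10^-6; factor is 10^6.
1.03 × 10^6 = 1030000

1030000 microseconds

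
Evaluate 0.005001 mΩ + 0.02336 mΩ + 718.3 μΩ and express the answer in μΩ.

In μΩ:
  0.005001 mΩ = 0.005001e3 μΩ = 5.001
  0.02336 mΩ = 0.02336e3 μΩ = 23.36
  718.3 μΩ → 718.3
Sum: 5.001 + 23.36 + 718.3 = 746.661

746.661 μΩ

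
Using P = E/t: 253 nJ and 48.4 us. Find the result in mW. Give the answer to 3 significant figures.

(253 × 10⁻⁹) / (48.4 × 10⁻⁶) = 5.2273 × 10⁻³ W

5.23 mW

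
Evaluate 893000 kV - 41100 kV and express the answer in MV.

In MV:
  893000 kV = 893000e-3 MV = 893
  41100 kV = 41100e-3 MV = 41.1
Difference: 893 - 41.1 = 851.9

851.9 MV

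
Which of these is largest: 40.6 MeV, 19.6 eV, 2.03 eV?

40.6 MeV = 40600000 eV
19.6 eV = 19.6 eV
2.03 eV = 2.03 eV

40.6 MeV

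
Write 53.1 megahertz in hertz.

53100000 hertz

mega = 10^6, (no prefix) = 10^0; factor is 10^6.
53.1 × 10^6 = 53100000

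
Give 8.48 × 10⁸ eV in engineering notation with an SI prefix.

= 848 × 10⁶ eV; 10⁶ is mega.

848 MeV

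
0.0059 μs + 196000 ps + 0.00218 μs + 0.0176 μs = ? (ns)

221.68 ns

In ns:
  0.0059 μs = 0.0059 × 10^3 ns = 5.9
  196000 ps = 196000 × 10^-3 ns = 196
  0.00218 μs = 0.00218 × 10^3 ns = 2.18
  0.0176 μs = 0.0176 × 10^3 ns = 17.6
Sum: 5.9 + 196 + 2.18 + 17.6 = 221.68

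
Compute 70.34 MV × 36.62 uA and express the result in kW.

70.34 × 10^6 × 36.62 × 10^-6 = 2575.8508 W

2.5758508 kW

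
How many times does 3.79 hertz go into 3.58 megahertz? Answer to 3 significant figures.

(3.58 × 10⁶) / (3.79) = 0.9446 × 10⁶

945000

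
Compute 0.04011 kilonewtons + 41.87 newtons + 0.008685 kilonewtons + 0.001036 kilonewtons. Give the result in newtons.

In newtons:
  0.04011 kilonewtons = 0.04011 × 10³ newtons = 40.11
  41.87 newtons → 41.87
  0.008685 kilonewtons = 0.008685 × 10³ newtons = 8.685
  0.001036 kilonewtons = 0.001036 × 10³ newtons = 1.036
Sum: 40.11 + 41.87 + 8.685 + 1.036 = 91.701

91.701 newtons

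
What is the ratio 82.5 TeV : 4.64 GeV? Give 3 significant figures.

17800

(82.5 × 10¹²) / (4.64 × 10⁹) = 17.78 × 10³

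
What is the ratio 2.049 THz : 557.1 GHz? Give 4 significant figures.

(2.049 × 10^12) / (557.1 × 10^9) = 0.003678 × 10^3

3.678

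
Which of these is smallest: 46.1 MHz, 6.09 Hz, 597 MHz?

46.1 MHz = 46100000 Hz
6.09 Hz = 6.09 Hz
597 MHz = 597000000 Hz

6.09 Hz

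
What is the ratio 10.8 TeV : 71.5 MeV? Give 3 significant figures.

151000

(10.8 × 10¹²) / (71.5 × 10⁶) = 0.151 × 10⁶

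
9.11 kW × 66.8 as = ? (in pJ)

9.11e3 × 66.8e-18 = 608.548e-15 J

0.608548 pJ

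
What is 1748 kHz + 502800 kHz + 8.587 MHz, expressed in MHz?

513.135 MHz

In MHz:
  1748 kHz = 1748e-3 MHz = 1.748
  502800 kHz = 502800e-3 MHz = 502.8
  8.587 MHz → 8.587
Sum: 1.748 + 502.8 + 8.587 = 513.135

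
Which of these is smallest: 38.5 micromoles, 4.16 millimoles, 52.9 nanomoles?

52.9 nanomoles

38.5 micromoles = 0.0000385 moles
4.16 millimoles = 0.00416 moles
52.9 nanomoles = 0.0000000529 moles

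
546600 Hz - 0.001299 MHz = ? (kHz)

545.301 kHz

In kHz:
  546600 Hz = 546600 × 10^-3 kHz = 546.6
  0.001299 MHz = 0.001299 × 10^3 kHz = 1.299
Difference: 546.6 - 1.299 = 545.301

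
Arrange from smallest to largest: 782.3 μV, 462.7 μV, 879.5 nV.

879.5 nV < 462.7 μV < 782.3 μV

782.3 μV = 0.0007823 V
462.7 μV = 0.0004627 V
879.5 nV = 0.0000008795 V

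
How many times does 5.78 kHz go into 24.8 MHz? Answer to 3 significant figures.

4290

(24.8 × 10^6) / (5.78 × 10^3) = 4.291 × 10^3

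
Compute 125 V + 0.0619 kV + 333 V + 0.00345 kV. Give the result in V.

In V:
  125 V → 125
  0.0619 kV = 0.0619 × 10^3 V = 61.9
  333 V → 333
  0.00345 kV = 0.00345 × 10^3 V = 3.45
Sum: 125 + 61.9 + 333 + 3.45 = 523.35

523.35 V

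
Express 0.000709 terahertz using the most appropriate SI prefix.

709 megahertz

= 709 × 10⁶ hertz; 10⁶ is mega.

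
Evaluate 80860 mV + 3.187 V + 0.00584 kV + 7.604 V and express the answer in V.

97.491 V

In V:
  80860 mV = 80860 × 10⁻³ V = 80.86
  3.187 V → 3.187
  0.00584 kV = 0.00584 × 10³ V = 5.84
  7.604 V → 7.604
Sum: 80.86 + 3.187 + 5.84 + 7.604 = 97.491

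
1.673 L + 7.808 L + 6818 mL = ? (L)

In L:
  1.673 L → 1.673
  7.808 L → 7.808
  6818 mL = 6818 × 10^-3 L = 6.818
Sum: 1.673 + 7.808 + 6.818 = 16.299

16.299 L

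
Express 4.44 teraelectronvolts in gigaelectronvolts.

tera = 10^12, giga = 10^9; factor is 10^3.
4.44 × 10^3 = 4440

4440 gigaelectronvolts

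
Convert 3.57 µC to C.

0.00000357 C

micro = 10^-6, (no prefix) = 10^0; factor is 10^-6.
3.57 × 10^-6 = 0.00000357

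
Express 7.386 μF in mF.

micro = 10^-6, milli = 10^-3; factor is 10^-3.
7.386 × 10^-3 = 0.007386

0.007386 mF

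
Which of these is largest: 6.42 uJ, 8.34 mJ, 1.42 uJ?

8.34 mJ

6.42 uJ = 0.00000642 J
8.34 mJ = 0.00834 J
1.42 uJ = 0.00000142 J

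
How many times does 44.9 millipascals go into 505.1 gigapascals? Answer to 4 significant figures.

(505.1e9) / (44.9e-3) = 11.249e12

11250000000000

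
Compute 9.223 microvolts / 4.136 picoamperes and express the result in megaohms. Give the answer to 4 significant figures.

2.230 megaohms

(9.223e-6) / (4.136e-12) = 2.22993e6 Ω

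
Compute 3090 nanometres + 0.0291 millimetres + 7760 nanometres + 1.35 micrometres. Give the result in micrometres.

In micrometres:
  3090 nanometres = 3090 × 10^-3 micrometres = 3.09
  0.0291 millimetres = 0.0291 × 10^3 micrometres = 29.1
  7760 nanometres = 7760 × 10^-3 micrometres = 7.76
  1.35 micrometres → 1.35
Sum: 3.09 + 29.1 + 7.76 + 1.35 = 41.3

41.3 micrometres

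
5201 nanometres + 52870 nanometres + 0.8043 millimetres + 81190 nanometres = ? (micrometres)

In micrometres:
  5201 nanometres = 5201 × 10⁻³ micrometres = 5.201
  52870 nanometres = 52870 × 10⁻³ micrometres = 52.87
  0.8043 millimetres = 0.8043 × 10³ micrometres = 804.3
  81190 nanometres = 81190 × 10⁻³ micrometres = 81.19
Sum: 5.201 + 52.87 + 804.3 + 81.19 = 943.561

943.561 micrometres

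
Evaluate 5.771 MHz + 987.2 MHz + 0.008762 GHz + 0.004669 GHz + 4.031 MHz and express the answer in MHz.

In MHz:
  5.771 MHz → 5.771
  987.2 MHz → 987.2
  0.008762 GHz = 0.008762 × 10^3 MHz = 8.762
  0.004669 GHz = 0.004669 × 10^3 MHz = 4.669
  4.031 MHz → 4.031
Sum: 5.771 + 987.2 + 8.762 + 4.669 + 4.031 = 1010.433

1010.433 MHz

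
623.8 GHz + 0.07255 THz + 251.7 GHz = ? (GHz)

In GHz:
  623.8 GHz → 623.8
  0.07255 THz = 0.07255e3 GHz = 72.55
  251.7 GHz → 251.7
Sum: 623.8 + 72.55 + 251.7 = 948.05

948.05 GHz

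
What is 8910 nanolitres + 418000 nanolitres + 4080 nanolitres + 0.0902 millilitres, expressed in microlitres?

In microlitres:
  8910 nanolitres = 8910 × 10^-3 microlitres = 8.91
  418000 nanolitres = 418000 × 10^-3 microlitres = 418
  4080 nanolitres = 4080 × 10^-3 microlitres = 4.08
  0.0902 millilitres = 0.0902 × 10^3 microlitres = 90.2
Sum: 8.91 + 418 + 4.08 + 90.2 = 521.19

521.19 microlitres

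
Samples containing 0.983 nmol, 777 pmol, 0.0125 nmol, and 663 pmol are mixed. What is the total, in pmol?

2435.5 pmol

In pmol:
  0.983 nmol = 0.983 × 10³ pmol = 983
  777 pmol → 777
  0.0125 nmol = 0.0125 × 10³ pmol = 12.5
  663 pmol → 663
Sum: 983 + 777 + 12.5 + 663 = 2435.5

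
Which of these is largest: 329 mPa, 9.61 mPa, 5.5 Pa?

329 mPa = 0.329 Pa
9.61 mPa = 0.00961 Pa
5.5 Pa = 5.5 Pa

5.5 Pa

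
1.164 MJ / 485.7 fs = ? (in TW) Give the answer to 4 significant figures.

(1.164e6) / (485.7e-15) = 0.00239654e21 W

2397000 TW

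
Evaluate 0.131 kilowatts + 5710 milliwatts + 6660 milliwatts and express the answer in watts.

143.37 watts

In watts:
  0.131 kilowatts = 0.131 × 10³ watts = 131
  5710 milliwatts = 5710 × 10⁻³ watts = 5.71
  6660 milliwatts = 6660 × 10⁻³ watts = 6.66
Sum: 131 + 5.71 + 6.66 = 143.37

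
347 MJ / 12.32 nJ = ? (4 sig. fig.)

(347e6) / (12.32e-9) = 28.166e15

28170000000000000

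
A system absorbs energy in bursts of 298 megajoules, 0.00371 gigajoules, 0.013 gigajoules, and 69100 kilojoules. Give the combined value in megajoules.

In megajoules:
  298 megajoules → 298
  0.00371 gigajoules = 0.00371e3 megajoules = 3.71
  0.013 gigajoules = 0.013e3 megajoules = 13
  69100 kilojoules = 69100e-3 megajoules = 69.1
Sum: 298 + 3.71 + 13 + 69.1 = 383.81

383.81 megajoules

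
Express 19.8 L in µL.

(no prefix) = 10⁰, micro = 10⁻⁶; factor is 10⁶.
19.8 × 10⁶ = 19800000

19800000 µL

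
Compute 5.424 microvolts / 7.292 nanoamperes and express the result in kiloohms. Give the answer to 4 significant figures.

0.7438 kiloohms

(5.424 × 10⁻⁶) / (7.292 × 10⁻⁹) = 0.743829 × 10³ Ω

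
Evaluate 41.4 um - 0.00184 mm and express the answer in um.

In um:
  41.4 um → 41.4
  0.00184 mm = 0.00184 × 10³ um = 1.84
Difference: 41.4 - 1.84 = 39.56

39.56 um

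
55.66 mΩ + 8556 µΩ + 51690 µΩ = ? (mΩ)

In mΩ:
  55.66 mΩ → 55.66
  8556 µΩ = 8556 × 10⁻³ mΩ = 8.556
  51690 µΩ = 51690 × 10⁻³ mΩ = 51.69
Sum: 55.66 + 8.556 + 51.69 = 115.906

115.906 mΩ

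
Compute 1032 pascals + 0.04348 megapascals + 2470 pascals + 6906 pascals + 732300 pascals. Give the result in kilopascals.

In kilopascals:
  1032 pascals = 1032e-3 kilopascals = 1.032
  0.04348 megapascals = 0.04348e3 kilopascals = 43.48
  2470 pascals = 2470e-3 kilopascals = 2.47
  6906 pascals = 6906e-3 kilopascals = 6.906
  732300 pascals = 732300e-3 kilopascals = 732.3
Sum: 1.032 + 43.48 + 2.47 + 6.906 + 732.3 = 786.188

786.188 kilopascals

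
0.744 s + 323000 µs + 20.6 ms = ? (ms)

In ms:
  0.744 s = 0.744e3 ms = 744
  323000 µs = 323000e-3 ms = 323
  20.6 ms → 20.6
Sum: 744 + 323 + 20.6 = 1087.6

1087.6 ms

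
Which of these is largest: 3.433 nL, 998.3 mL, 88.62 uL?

998.3 mL

3.433 nL = 0.000000003433 L
998.3 mL = 0.9983 L
88.62 uL = 0.00008862 L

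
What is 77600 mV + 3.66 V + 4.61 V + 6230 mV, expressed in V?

In V:
  77600 mV = 77600e-3 V = 77.6
  3.66 V → 3.66
  4.61 V → 4.61
  6230 mV = 6230e-3 V = 6.23
Sum: 77.6 + 3.66 + 4.61 + 6.23 = 92.1

92.1 V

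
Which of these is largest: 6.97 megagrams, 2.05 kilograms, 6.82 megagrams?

6.97 megagrams = 6970000 grams
2.05 kilograms = 2050 grams
6.82 megagrams = 6820000 grams

6.97 megagrams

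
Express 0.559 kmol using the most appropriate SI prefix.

559 mol

= 559 mol; mantissa already in [1, 1000).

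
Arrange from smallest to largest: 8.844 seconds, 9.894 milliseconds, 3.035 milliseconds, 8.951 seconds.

8.844 seconds = 8.844 seconds
9.894 milliseconds = 0.009894 seconds
3.035 milliseconds = 0.003035 seconds
8.951 seconds = 8.951 seconds

3.035 milliseconds < 9.894 milliseconds < 8.844 seconds < 8.951 seconds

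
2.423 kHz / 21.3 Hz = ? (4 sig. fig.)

113.8

(2.423e3) / (21.3) = 0.11376e3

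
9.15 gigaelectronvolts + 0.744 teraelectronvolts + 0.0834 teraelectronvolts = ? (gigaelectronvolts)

In gigaelectronvolts:
  9.15 gigaelectronvolts → 9.15
  0.744 teraelectronvolts = 0.744e3 gigaelectronvolts = 744
  0.0834 teraelectronvolts = 0.0834e3 gigaelectronvolts = 83.4
Sum: 9.15 + 744 + 83.4 = 836.55

836.55 gigaelectronvolts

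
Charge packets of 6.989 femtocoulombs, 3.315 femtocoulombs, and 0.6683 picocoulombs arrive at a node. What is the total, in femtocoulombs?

In femtocoulombs:
  6.989 femtocoulombs → 6.989
  3.315 femtocoulombs → 3.315
  0.6683 picocoulombs = 0.6683 × 10³ femtocoulombs = 668.3
Sum: 6.989 + 3.315 + 668.3 = 678.604

678.604 femtocoulombs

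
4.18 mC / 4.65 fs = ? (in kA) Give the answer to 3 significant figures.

(4.18 × 10⁻³) / (4.65 × 10⁻¹⁵) = 0.89892 × 10¹² A

899000000 kA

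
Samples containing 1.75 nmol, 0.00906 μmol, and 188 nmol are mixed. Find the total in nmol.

In nmol:
  1.75 nmol → 1.75
  0.00906 μmol = 0.00906e3 nmol = 9.06
  188 nmol → 188
Sum: 1.75 + 9.06 + 188 = 198.81

198.81 nmol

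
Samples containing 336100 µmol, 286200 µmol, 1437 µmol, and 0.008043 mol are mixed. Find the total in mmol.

In mmol:
  336100 µmol = 336100e-3 mmol = 336.1
  286200 µmol = 286200e-3 mmol = 286.2
  1437 µmol = 1437e-3 mmol = 1.437
  0.008043 mol = 0.008043e3 mmol = 8.043
Sum: 336.1 + 286.2 + 1.437 + 8.043 = 631.78

631.78 mmol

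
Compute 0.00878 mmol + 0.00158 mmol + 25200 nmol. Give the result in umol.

In umol:
  0.00878 mmol = 0.00878e3 umol = 8.78
  0.00158 mmol = 0.00158e3 umol = 1.58
  25200 nmol = 25200e-3 umol = 25.2
Sum: 8.78 + 1.58 + 25.2 = 35.56

35.56 umol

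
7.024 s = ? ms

7024 ms

(no prefix) = 10⁰, milli = 10⁻³; factor is 10³.
7.024 × 10³ = 7024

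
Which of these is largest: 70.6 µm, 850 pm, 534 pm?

70.6 µm

70.6 µm = 0.0000706 m
850 pm = 0.00000000085 m
534 pm = 0.000000000534 m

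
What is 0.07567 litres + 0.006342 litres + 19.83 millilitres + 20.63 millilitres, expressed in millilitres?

In millilitres:
  0.07567 litres = 0.07567e3 millilitres = 75.67
  0.006342 litres = 0.006342e3 millilitres = 6.342
  19.83 millilitres → 19.83
  20.63 millilitres → 20.63
Sum: 75.67 + 6.342 + 19.83 + 20.63 = 122.472

122.472 millilitres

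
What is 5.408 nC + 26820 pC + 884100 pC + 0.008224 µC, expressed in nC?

In nC:
  5.408 nC → 5.408
  26820 pC = 26820e-3 nC = 26.82
  884100 pC = 884100e-3 nC = 884.1
  0.008224 µC = 0.008224e3 nC = 8.224
Sum: 5.408 + 26.82 + 884.1 + 8.224 = 924.552

924.552 nC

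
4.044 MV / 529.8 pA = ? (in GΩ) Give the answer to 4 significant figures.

7633000 GΩ

(4.044 × 10^6) / (529.8 × 10^-12) = 0.00763307 × 10^18 Ω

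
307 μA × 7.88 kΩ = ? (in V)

307 × 10^-6 × 7.88 × 10^3 = 2419.16 × 10^-3 V

2.41916 V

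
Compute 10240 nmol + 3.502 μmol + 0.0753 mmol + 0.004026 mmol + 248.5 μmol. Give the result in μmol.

In μmol:
  10240 nmol = 10240e-3 μmol = 10.24
  3.502 μmol → 3.502
  0.0753 mmol = 0.0753e3 μmol = 75.3
  0.004026 mmol = 0.004026e3 μmol = 4.026
  248.5 μmol → 248.5
Sum: 10.24 + 3.502 + 75.3 + 4.026 + 248.5 = 341.568

341.568 μmol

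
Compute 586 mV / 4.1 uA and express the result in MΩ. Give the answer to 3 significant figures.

(586 × 10⁻³) / (4.1 × 10⁻⁶) = 142.93 × 10³ Ω

0.143 MΩ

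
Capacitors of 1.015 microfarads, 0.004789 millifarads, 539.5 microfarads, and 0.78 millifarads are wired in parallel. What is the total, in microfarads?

In microfarads:
  1.015 microfarads → 1.015
  0.004789 millifarads = 0.004789 × 10³ microfarads = 4.789
  539.5 microfarads → 539.5
  0.78 millifarads = 0.78 × 10³ microfarads = 780
Sum: 1.015 + 4.789 + 539.5 + 780 = 1325.304

1325.304 microfarads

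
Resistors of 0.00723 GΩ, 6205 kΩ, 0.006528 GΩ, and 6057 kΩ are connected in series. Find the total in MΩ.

26.02 MΩ

In MΩ:
  0.00723 GΩ = 0.00723 × 10³ MΩ = 7.23
  6205 kΩ = 6205 × 10⁻³ MΩ = 6.205
  0.006528 GΩ = 0.006528 × 10³ MΩ = 6.528
  6057 kΩ = 6057 × 10⁻³ MΩ = 6.057
Sum: 7.23 + 6.205 + 6.528 + 6.057 = 26.02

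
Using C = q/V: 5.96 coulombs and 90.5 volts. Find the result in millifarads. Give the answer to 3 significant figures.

(5.96) / (90.5) = 0.065856 F

65.9 millifarads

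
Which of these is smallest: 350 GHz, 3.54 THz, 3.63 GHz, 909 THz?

350 GHz = 350000000000 Hz
3.54 THz = 3540000000000 Hz
3.63 GHz = 3630000000 Hz
909 THz = 909000000000000 Hz

3.63 GHz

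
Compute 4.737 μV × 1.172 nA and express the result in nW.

4.737 × 10^-6 × 1.172 × 10^-9 = 5.551764 × 10^-15 W

0.000005551764 nW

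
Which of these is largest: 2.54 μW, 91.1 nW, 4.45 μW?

2.54 μW = 0.00000254 W
91.1 nW = 0.0000000911 W
4.45 μW = 0.00000445 W

4.45 μW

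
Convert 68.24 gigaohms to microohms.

giga = 1e9, micro = 1e-6; factor is 1e15.
68.24 × 1e15 = 68240000000000000

68240000000000000 microohms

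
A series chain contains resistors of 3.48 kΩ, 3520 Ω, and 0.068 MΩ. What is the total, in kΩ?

In kΩ:
  3.48 kΩ → 3.48
  3520 Ω = 3520 × 10^-3 kΩ = 3.52
  0.068 MΩ = 0.068 × 10^3 kΩ = 68
Sum: 3.48 + 3.52 + 68 = 75

75 kΩ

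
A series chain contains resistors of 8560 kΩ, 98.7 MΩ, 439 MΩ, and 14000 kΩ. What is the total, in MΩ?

560.26 MΩ

In MΩ:
  8560 kΩ = 8560 × 10⁻³ MΩ = 8.56
  98.7 MΩ → 98.7
  439 MΩ → 439
  14000 kΩ = 14000 × 10⁻³ MΩ = 14
Sum: 8.56 + 98.7 + 439 + 14 = 560.26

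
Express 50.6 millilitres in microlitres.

milli = 10^-3, micro = 10^-6; factor is 10^3.
50.6 × 10^3 = 50600

50600 microlitres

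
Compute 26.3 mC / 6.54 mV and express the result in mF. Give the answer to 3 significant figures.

4020 mF

(26.3 × 10⁻³) / (6.54 × 10⁻³) = 4.0214 F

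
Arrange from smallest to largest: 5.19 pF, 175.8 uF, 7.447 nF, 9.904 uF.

5.19 pF = 0.00000000000519 F
175.8 uF = 0.0001758 F
7.447 nF = 0.000000007447 F
9.904 uF = 0.000009904 F

5.19 pF < 7.447 nF < 9.904 uF < 175.8 uF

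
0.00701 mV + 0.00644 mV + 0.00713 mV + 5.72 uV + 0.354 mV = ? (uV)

In uV:
  0.00701 mV = 0.00701 × 10³ uV = 7.01
  0.00644 mV = 0.00644 × 10³ uV = 6.44
  0.00713 mV = 0.00713 × 10³ uV = 7.13
  5.72 uV → 5.72
  0.354 mV = 0.354 × 10³ uV = 354
Sum: 7.01 + 6.44 + 7.13 + 5.72 + 354 = 380.3

380.3 uV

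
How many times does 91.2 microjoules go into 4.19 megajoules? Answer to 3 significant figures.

(4.19 × 10⁶) / (91.2 × 10⁻⁶) = 0.04594 × 10¹²

45900000000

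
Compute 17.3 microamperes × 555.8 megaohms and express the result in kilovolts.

9.61534 kilovolts

17.3 × 10⁻⁶ × 555.8 × 10⁶ = 9615.34 V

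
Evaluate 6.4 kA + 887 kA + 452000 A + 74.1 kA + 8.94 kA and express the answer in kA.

1428.44 kA

In kA:
  6.4 kA → 6.4
  887 kA → 887
  452000 A = 452000 × 10⁻³ kA = 452
  74.1 kA → 74.1
  8.94 kA → 8.94
Sum: 6.4 + 887 + 452 + 74.1 + 8.94 = 1428.44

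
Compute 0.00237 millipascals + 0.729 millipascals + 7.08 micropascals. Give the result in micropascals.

738.45 micropascals

In micropascals:
  0.00237 millipascals = 0.00237 × 10^3 micropascals = 2.37
  0.729 millipascals = 0.729 × 10^3 micropascals = 729
  7.08 micropascals → 7.08
Sum: 2.37 + 729 + 7.08 = 738.45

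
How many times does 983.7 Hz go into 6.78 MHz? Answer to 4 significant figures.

(6.78 × 10⁶) / (983.7) = 0.0068923 × 10⁶

6892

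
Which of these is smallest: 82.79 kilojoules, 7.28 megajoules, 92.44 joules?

92.44 joules

82.79 kilojoules = 82790 joules
7.28 megajoules = 7280000 joules
92.44 joules = 92.44 joules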